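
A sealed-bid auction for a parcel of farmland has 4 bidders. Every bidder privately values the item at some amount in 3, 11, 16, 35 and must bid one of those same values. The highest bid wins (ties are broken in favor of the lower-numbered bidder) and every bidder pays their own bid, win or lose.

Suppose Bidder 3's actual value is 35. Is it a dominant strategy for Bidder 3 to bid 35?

Consider the case where Bidder 1 bids 3, Bidder 2 bids 3 and Bidder 4 bids 3.
Truthful bid 35: wins, pays 35, utility 35 - 35 = 0.
Bid 11 instead: wins, pays 11, utility 35 - 11 = 24.
Since 24 > 0, bidding 11 is strictly better here, so truthful bidding is not dominant.

No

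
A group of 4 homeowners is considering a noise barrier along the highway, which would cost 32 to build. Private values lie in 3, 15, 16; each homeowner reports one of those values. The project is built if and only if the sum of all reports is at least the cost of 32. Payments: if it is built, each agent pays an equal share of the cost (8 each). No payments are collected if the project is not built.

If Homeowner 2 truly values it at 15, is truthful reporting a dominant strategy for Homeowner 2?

Yes

Check each profile of the others' reports and compare truth against every alternative report.
Others report (3, 3, 15): truth gives 7, best alternative gives 7.
Others report (3, 3, 16): truth gives 7, best alternative gives 7.
Others report (3, 15, 3): truth gives 7, best alternative gives 7.
Others report (3, 15, 15): truth gives 7, best alternative gives 7.
Others report (3, 15, 16): truth gives 7, best alternative gives 7.
Others report (3, 16, 3): truth gives 7, best alternative gives 7.
(Remaining 21 profiles checked similarly; truth is weakly best in each.)
In every case the truthful report is at least as good as any alternative, so it is a dominant strategy.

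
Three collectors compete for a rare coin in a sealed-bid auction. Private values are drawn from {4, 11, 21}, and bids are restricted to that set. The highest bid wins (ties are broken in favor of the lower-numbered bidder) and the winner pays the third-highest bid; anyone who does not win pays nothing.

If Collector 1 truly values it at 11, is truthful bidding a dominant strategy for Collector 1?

No

Consider the case where Collector 2 bids 4 and Collector 3 bids 21.
Truthful bid 11: loses, pays 0, utility 0.
Bid 21 instead: wins, pays 4, utility 11 - 4 = 7.
Since 7 > 0, bidding 21 is strictly better here, so truthful bidding is not dominant.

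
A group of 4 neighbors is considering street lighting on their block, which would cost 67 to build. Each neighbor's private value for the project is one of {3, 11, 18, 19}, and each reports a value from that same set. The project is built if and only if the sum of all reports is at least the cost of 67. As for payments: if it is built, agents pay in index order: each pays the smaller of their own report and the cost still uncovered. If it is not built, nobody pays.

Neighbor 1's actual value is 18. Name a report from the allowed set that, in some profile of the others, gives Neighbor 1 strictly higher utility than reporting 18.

Suppose Neighbor 2 reports 18, Neighbor 3 reports 19 and Neighbor 4 reports 19.
Report 18: project built, pays 18, utility 18 - 18 = 0.
Report 11: project built, pays 11, utility 18 - 11 = 7.
So reporting 11 beats truth here (7 > 0).

11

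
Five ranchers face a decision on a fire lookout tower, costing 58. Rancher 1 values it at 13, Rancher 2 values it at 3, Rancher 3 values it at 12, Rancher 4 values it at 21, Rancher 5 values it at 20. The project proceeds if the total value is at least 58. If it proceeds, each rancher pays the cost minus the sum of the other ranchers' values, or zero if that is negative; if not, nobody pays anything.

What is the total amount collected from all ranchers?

22

Total value 69 ≥ cost 58, so it is built.
Rancher 1: others sum to 56; max(0, 58 - 56) = 2.
Rancher 2: others sum to 66; max(0, 58 - 66) = 0.
Rancher 3: others sum to 57; max(0, 58 - 57) = 1.
Rancher 4: others sum to 48; max(0, 58 - 48) = 10.
Rancher 5: others sum to 49; max(0, 58 - 49) = 9.
Total collected = 2 + 0 + 1 + 10 + 9 = 22.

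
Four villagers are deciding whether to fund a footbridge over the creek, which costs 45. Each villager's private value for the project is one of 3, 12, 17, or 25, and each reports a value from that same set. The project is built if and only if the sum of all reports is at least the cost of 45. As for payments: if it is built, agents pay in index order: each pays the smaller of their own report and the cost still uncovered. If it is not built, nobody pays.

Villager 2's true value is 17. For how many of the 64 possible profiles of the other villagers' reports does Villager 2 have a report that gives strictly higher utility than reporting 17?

Others report (3, 12, 25): truth gives 0; report 12 gives 5 > 0. Violating.
Others report (3, 17, 17): truth gives 0; report 12 gives 5 > 0. Violating.
Others report (3, 17, 25): truth gives 0; report 3 gives 14 > 0. Violating.
Others report (3, 25, 12): truth gives 0; report 12 gives 5 > 0. Violating.
Others report (3, 3, 3): truth gives 0; no alternative beats it.
Others report (3, 3, 12): truth gives 0; no alternative beats it.
(Checking all 64 profiles: 45 have a profitable deviation, 19 do not.)

45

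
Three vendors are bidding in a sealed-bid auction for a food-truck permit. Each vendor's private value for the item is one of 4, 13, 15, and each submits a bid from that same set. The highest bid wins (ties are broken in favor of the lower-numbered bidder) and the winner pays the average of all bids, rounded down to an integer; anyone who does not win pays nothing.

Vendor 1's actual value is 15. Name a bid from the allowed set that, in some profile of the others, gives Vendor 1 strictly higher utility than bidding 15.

Suppose Vendor 2 bids 4 and Vendor 3 bids 4.
Bid 15: wins, pays 7, utility 15 - 7 = 8.
Bid 4: wins, pays 4, utility 15 - 4 = 11.
So bidding 4 beats truth here (11 > 8).

4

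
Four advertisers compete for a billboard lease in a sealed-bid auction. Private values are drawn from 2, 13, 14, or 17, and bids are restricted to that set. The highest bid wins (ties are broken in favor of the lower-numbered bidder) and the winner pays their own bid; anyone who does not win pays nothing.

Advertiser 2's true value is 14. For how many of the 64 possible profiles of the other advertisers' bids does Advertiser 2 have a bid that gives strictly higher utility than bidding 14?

Others bid (2, 2, 2): truth gives 0; bid 13 gives 1 > 0. Violating.
Others bid (2, 2, 13): truth gives 0; bid 13 gives 1 > 0. Violating.
Others bid (2, 13, 2): truth gives 0; bid 13 gives 1 > 0. Violating.
Others bid (2, 13, 13): truth gives 0; bid 13 gives 1 > 0. Violating.
Others bid (2, 2, 14): truth gives 0; no alternative beats it.
Others bid (2, 2, 17): truth gives 0; no alternative beats it.
(Checking all 64 profiles: 4 have a profitable deviation, 60 do not.)

4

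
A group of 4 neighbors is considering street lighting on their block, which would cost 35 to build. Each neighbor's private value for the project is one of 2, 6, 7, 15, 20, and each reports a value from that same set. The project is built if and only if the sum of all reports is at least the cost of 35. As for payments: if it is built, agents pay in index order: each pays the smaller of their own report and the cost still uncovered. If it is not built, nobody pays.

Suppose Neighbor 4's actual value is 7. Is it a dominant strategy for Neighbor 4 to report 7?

Yes

Check each profile of the others' reports and compare truth against every alternative report.
Others report (2, 15, 20): truth gives 7, best alternative gives 7.
Others report (2, 20, 15): truth gives 7, best alternative gives 7.
Others report (2, 20, 20): truth gives 7, best alternative gives 7.
Others report (6, 15, 15): truth gives 7, best alternative gives 7.
Others report (6, 15, 20): truth gives 7, best alternative gives 7.
Others report (6, 20, 15): truth gives 7, best alternative gives 7.
(Remaining 119 profiles checked similarly; truth is weakly best in each.)
In every case the truthful report is at least as good as any alternative, so it is a dominant strategy.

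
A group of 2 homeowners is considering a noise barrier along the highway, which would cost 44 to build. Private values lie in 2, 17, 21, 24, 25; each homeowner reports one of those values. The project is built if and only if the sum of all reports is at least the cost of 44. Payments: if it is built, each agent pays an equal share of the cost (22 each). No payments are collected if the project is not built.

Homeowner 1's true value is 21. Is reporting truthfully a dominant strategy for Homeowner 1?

No

Consider the case where Homeowner 2 reports 24.
Truthful report 21: project built, pays 22, utility 21 - 22 = -1.
Report 2 instead: project not built, utility 0.
Since 0 > -1, reporting 2 is strictly better here, so truthful reporting is not dominant.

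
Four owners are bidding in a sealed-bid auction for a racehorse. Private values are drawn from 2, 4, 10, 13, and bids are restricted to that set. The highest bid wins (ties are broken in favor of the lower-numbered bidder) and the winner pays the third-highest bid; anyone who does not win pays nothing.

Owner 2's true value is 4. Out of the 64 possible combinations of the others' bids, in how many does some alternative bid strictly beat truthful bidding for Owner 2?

6

Others bid (2, 2, 10): truth gives 0; bid 10 gives 2 > 0. Violating.
Others bid (2, 2, 13): truth gives 0; bid 13 gives 2 > 0. Violating.
Others bid (2, 10, 2): truth gives 0; bid 10 gives 2 > 0. Violating.
Others bid (2, 13, 2): truth gives 0; bid 13 gives 2 > 0. Violating.
Others bid (2, 2, 2): truth gives 2; no alternative beats it.
Others bid (2, 2, 4): truth gives 2; no alternative beats it.
(Checking all 64 profiles: 6 have a profitable deviation, 58 do not.)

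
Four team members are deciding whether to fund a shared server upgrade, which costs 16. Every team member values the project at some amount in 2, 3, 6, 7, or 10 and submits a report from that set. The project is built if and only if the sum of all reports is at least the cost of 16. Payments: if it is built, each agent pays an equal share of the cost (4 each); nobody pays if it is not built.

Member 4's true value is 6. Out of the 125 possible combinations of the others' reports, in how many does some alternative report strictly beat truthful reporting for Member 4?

Others report (2, 2, 2): truth gives 0; report 10 gives 2 > 0. Violating.
Others report (2, 2, 3): truth gives 0; report 10 gives 2 > 0. Violating.
Others report (2, 3, 2): truth gives 0; report 10 gives 2 > 0. Violating.
Others report (2, 3, 3): truth gives 0; report 10 gives 2 > 0. Violating.
Others report (2, 2, 6): truth gives 2; no alternative beats it.
Others report (2, 2, 7): truth gives 2; no alternative beats it.
(Checking all 125 profiles: 8 have a profitable deviation, 117 do not.)

8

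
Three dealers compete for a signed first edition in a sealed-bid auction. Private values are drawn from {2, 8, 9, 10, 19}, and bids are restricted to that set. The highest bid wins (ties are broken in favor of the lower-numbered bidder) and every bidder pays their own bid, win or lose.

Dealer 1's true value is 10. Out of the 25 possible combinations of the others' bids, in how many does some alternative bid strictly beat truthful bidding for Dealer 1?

18

Others bid (2, 2): truth gives 0; bid 2 gives 8 > 0. Violating.
Others bid (2, 8): truth gives 0; bid 8 gives 2 > 0. Violating.
Others bid (2, 9): truth gives 0; bid 9 gives 1 > 0. Violating.
Others bid (2, 19): truth gives -10; bid 2 gives -2 > -10. Violating.
Others bid (2, 10): truth gives 0; no alternative beats it.
Others bid (8, 10): truth gives 0; no alternative beats it.
(Checking all 25 profiles: 18 have a profitable deviation, 7 do not.)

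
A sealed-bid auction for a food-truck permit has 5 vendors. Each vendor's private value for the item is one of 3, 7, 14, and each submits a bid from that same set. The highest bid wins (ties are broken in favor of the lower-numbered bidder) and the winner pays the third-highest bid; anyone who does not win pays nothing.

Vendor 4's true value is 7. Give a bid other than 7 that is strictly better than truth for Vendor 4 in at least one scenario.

Suppose Vendor 1 bids 3, Vendor 2 bids 3, Vendor 3 bids 3 and Vendor 5 bids 14.
Bid 7: loses, pays 0, utility 0.
Bid 14: wins, pays 3, utility 7 - 3 = 4.
So bidding 14 beats truth here (4 > 0).

14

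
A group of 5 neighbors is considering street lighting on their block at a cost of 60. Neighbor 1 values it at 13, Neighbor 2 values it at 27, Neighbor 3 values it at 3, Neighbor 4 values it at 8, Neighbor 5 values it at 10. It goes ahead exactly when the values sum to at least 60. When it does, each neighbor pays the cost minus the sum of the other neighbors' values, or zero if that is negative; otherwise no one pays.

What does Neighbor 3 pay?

2

Total value 61 ≥ cost 60, so the project is built.
The other neighbors' values sum to 58.
Cost minus that sum is 60 - 58 = 2.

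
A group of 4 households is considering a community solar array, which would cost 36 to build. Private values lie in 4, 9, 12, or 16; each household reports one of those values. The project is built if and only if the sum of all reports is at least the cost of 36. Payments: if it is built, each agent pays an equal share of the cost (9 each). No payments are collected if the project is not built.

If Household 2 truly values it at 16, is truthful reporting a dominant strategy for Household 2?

Check each profile of the others' reports and compare truth against every alternative report.
Others report (4, 4, 12): truth gives 7, best alternative gives 0.
Others report (4, 9, 9): truth gives 7, best alternative gives 0.
Others report (4, 12, 4): truth gives 7, best alternative gives 0.
Others report (9, 4, 9): truth gives 7, best alternative gives 0.
Others report (9, 9, 4): truth gives 7, best alternative gives 0.
Others report (12, 4, 4): truth gives 7, best alternative gives 0.
(Remaining 58 profiles checked similarly; truth is weakly best in each.)
In every case the truthful report is at least as good as any alternative, so it is a dominant strategy.

Yes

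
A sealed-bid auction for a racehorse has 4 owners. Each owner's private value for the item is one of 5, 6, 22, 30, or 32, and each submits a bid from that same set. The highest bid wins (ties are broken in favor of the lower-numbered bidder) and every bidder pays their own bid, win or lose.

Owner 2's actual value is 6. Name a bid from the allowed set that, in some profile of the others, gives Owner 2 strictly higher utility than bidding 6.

5

Suppose Owner 1 bids 5, Owner 3 bids 5 and Owner 4 bids 22.
Bid 6: loses but pays 6, utility -6.
Bid 5: loses but pays 5, utility -5.
So bidding 5 beats truth here (-5 > -6).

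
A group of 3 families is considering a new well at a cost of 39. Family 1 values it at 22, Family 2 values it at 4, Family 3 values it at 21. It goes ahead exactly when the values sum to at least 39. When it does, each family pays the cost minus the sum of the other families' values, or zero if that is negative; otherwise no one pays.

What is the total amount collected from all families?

Total value 47 ≥ cost 39, so it is built.
Family 1: others sum to 25; max(0, 39 - 25) = 14.
Family 2: others sum to 43; max(0, 39 - 43) = 0.
Family 3: others sum to 26; max(0, 39 - 26) = 13.
Total collected = 14 + 0 + 13 = 27.

27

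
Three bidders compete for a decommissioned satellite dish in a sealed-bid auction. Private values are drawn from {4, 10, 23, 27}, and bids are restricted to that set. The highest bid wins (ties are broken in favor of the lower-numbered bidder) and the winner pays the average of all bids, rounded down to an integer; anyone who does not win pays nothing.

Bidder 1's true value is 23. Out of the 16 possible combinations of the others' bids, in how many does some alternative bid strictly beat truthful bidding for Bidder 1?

8

Others bid (4, 4): truth gives 13; bid 4 gives 19 > 13. Violating.
Others bid (4, 10): truth gives 11; bid 10 gives 15 > 11. Violating.
Others bid (4, 27): truth gives 0; bid 27 gives 4 > 0. Violating.
Others bid (10, 4): truth gives 11; bid 10 gives 15 > 11. Violating.
Others bid (4, 23): truth gives 7; no alternative beats it.
Others bid (10, 23): truth gives 5; no alternative beats it.
(Checking all 16 profiles: 8 have a profitable deviation, 8 do not.)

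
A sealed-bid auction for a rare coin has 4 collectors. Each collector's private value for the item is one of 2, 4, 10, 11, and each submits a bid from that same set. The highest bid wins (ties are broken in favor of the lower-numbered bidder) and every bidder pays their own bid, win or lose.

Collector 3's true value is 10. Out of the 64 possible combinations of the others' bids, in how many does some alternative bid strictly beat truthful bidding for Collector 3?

54

Others bid (2, 2, 2): truth gives 0; bid 4 gives 6 > 0. Violating.
Others bid (2, 2, 4): truth gives 0; bid 4 gives 6 > 0. Violating.
Others bid (2, 2, 11): truth gives -10; bid 11 gives -1 > -10. Violating.
Others bid (2, 4, 11): truth gives -10; bid 11 gives -1 > -10. Violating.
Others bid (2, 2, 10): truth gives 0; no alternative beats it.
Others bid (2, 4, 2): truth gives 0; no alternative beats it.
(Checking all 64 profiles: 54 have a profitable deviation, 10 do not.)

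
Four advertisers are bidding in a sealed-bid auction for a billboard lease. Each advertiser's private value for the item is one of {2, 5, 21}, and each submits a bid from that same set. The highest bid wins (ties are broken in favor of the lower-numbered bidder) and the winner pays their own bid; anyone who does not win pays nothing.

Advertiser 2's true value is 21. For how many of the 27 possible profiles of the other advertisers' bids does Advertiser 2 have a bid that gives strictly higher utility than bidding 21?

4

Others bid (2, 2, 2): truth gives 0; bid 5 gives 16 > 0. Violating.
Others bid (2, 2, 5): truth gives 0; bid 5 gives 16 > 0. Violating.
Others bid (2, 5, 2): truth gives 0; bid 5 gives 16 > 0. Violating.
Others bid (2, 5, 5): truth gives 0; bid 5 gives 16 > 0. Violating.
Others bid (2, 2, 21): truth gives 0; no alternative beats it.
Others bid (2, 5, 21): truth gives 0; no alternative beats it.
(Checking all 27 profiles: 4 have a profitable deviation, 23 do not.)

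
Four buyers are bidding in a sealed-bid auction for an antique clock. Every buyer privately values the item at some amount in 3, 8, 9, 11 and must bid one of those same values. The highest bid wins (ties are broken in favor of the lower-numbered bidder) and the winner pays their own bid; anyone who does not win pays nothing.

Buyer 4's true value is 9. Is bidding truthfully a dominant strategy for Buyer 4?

Consider the case where Buyer 1 bids 3, Buyer 2 bids 3 and Buyer 3 bids 3.
Truthful bid 9: wins, pays 9, utility 9 - 9 = 0.
Bid 8 instead: wins, pays 8, utility 9 - 8 = 1.
Since 1 > 0, bidding 8 is strictly better here, so truthful bidding is not dominant.

No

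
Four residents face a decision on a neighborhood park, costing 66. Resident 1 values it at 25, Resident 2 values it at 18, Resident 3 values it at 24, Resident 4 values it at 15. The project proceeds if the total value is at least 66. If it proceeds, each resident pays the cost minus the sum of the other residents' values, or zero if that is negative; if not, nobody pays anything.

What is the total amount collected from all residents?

Total value 82 ≥ cost 66, so it is built.
Resident 1: others sum to 57; max(0, 66 - 57) = 9.
Resident 2: others sum to 64; max(0, 66 - 64) = 2.
Resident 3: others sum to 58; max(0, 66 - 58) = 8.
Resident 4: others sum to 67; max(0, 66 - 67) = 0.
Total collected = 9 + 2 + 8 + 0 = 19.

19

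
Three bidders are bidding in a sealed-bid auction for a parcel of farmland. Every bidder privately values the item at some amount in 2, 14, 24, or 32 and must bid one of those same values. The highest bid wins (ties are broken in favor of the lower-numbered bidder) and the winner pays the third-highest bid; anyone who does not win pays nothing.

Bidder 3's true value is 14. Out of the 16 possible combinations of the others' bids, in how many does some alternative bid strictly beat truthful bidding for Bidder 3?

Others bid (2, 14): truth gives 0; bid 24 gives 12 > 0. Violating.
Others bid (2, 24): truth gives 0; bid 32 gives 12 > 0. Violating.
Others bid (14, 2): truth gives 0; bid 24 gives 12 > 0. Violating.
Others bid (24, 2): truth gives 0; bid 32 gives 12 > 0. Violating.
Others bid (2, 2): truth gives 12; no alternative beats it.
Others bid (2, 32): truth gives 0; no alternative beats it.
(Checking all 16 profiles: 4 have a profitable deviation, 12 do not.)

4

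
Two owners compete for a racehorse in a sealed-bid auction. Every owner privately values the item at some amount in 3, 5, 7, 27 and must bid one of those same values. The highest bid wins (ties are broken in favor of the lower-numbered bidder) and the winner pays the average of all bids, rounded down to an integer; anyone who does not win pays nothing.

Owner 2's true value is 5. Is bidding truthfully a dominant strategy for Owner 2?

Check each profile of the others' bids and compare truth against every alternative bid.
Others bid (3): truth gives 1, best alternative gives 0.
Others bid (5): truth gives 0, best alternative gives 0.
Others bid (7): truth gives 0, best alternative gives 0.
Others bid (27): truth gives 0, best alternative gives 0.
In every case the truthful bid is at least as good as any alternative, so it is a dominant strategy.

Yes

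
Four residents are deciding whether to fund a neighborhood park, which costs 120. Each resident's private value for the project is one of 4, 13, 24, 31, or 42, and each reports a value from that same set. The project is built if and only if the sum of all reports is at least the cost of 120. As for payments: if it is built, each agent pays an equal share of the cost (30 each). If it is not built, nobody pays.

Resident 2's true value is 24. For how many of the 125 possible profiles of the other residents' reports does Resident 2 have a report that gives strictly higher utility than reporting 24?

18

Others report (13, 42, 42): truth gives -6; report 4 gives 0 > -6. Violating.
Others report (24, 31, 42): truth gives -6; report 4 gives 0 > -6. Violating.
Others report (24, 42, 31): truth gives -6; report 4 gives 0 > -6. Violating.
Others report (24, 42, 42): truth gives -6; report 4 gives 0 > -6. Violating.
Others report (4, 4, 4): truth gives 0; no alternative beats it.
Others report (4, 4, 13): truth gives 0; no alternative beats it.
(Checking all 125 profiles: 18 have a profitable deviation, 107 do not.)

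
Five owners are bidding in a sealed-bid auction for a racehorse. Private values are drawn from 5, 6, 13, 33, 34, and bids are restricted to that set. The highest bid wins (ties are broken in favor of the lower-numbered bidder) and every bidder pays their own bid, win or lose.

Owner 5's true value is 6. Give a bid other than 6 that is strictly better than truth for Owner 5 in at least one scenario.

Suppose Owner 1 bids 5, Owner 2 bids 5, Owner 3 bids 5 and Owner 4 bids 6.
Bid 6: loses but pays 6, utility -6.
Bid 5: loses but pays 5, utility -5.
So bidding 5 beats truth here (-5 > -6).

5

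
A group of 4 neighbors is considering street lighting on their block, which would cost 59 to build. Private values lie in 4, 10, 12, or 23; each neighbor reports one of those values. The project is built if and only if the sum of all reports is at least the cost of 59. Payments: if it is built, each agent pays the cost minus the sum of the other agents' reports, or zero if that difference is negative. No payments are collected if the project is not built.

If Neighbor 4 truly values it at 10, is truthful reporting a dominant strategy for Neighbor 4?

Check each profile of the others' reports and compare truth against every alternative report.
Others report (23, 23, 23): truth gives 10, best alternative gives 10.
Others report (12, 23, 23): truth gives 9, best alternative gives 9.
Others report (23, 12, 23): truth gives 9, best alternative gives 9.
Others report (23, 23, 12): truth gives 9, best alternative gives 9.
Others report (10, 23, 23): truth gives 7, best alternative gives 7.
Others report (23, 10, 23): truth gives 7, best alternative gives 7.
(Remaining 58 profiles checked similarly; truth is weakly best in each.)
In every case the truthful report is at least as good as any alternative, so it is a dominant strategy.

Yes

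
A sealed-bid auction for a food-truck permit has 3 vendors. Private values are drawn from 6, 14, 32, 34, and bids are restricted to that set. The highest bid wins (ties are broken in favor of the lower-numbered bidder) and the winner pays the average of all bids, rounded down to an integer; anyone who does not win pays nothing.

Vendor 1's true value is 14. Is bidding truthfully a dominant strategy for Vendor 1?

No

Consider the case where Vendor 2 bids 6 and Vendor 3 bids 6.
Truthful bid 14: wins, pays 8, utility 14 - 8 = 6.
Bid 6 instead: wins, pays 6, utility 14 - 6 = 8.
Since 8 > 6, bidding 6 is strictly better here, so truthful bidding is not dominant.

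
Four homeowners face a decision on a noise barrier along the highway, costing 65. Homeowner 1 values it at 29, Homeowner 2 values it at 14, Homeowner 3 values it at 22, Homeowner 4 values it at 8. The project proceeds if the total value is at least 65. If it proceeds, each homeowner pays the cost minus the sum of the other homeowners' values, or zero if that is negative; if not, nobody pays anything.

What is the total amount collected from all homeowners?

Total value 73 ≥ cost 65, so it is built.
Homeowner 1: others sum to 44; max(0, 65 - 44) = 21.
Homeowner 2: others sum to 59; max(0, 65 - 59) = 6.
Homeowner 3: others sum to 51; max(0, 65 - 51) = 14.
Homeowner 4: others sum to 65; max(0, 65 - 65) = 0.
Total collected = 21 + 6 + 14 + 0 = 41.

41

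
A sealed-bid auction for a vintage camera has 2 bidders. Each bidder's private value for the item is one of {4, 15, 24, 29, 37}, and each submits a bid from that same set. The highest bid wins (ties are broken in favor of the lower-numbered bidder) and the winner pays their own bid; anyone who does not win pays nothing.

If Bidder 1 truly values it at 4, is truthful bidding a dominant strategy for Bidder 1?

Yes

Check each profile of the others' bids and compare truth against every alternative bid.
Others bid (4): truth gives 0, best alternative gives -11.
Others bid (15): truth gives 0, best alternative gives -11.
Others bid (24): truth gives 0, best alternative gives 0.
Others bid (29): truth gives 0, best alternative gives 0.
Others bid (37): truth gives 0, best alternative gives 0.
In every case the truthful bid is at least as good as any alternative, so it is a dominant strategy.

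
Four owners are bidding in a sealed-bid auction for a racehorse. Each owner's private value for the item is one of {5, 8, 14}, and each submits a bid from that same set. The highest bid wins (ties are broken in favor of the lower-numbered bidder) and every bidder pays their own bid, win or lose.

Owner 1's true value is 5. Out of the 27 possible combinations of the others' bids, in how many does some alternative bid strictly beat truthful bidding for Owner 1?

Others bid (5, 5, 8): truth gives -5; bid 8 gives -3 > -5. Violating.
Others bid (5, 8, 5): truth gives -5; bid 8 gives -3 > -5. Violating.
Others bid (5, 8, 8): truth gives -5; bid 8 gives -3 > -5. Violating.
Others bid (8, 5, 5): truth gives -5; bid 8 gives -3 > -5. Violating.
Others bid (5, 5, 5): truth gives 0; no alternative beats it.
Others bid (5, 5, 14): truth gives -5; no alternative beats it.
(Checking all 27 profiles: 7 have a profitable deviation, 20 do not.)

7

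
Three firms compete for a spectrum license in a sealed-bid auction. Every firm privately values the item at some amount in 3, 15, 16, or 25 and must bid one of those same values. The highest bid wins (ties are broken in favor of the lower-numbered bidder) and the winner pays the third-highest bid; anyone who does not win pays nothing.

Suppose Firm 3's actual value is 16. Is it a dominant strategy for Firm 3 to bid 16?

No

Consider the case where Firm 1 bids 3 and Firm 2 bids 16.
Truthful bid 16: loses, pays 0, utility 0.
Bid 25 instead: wins, pays 3, utility 16 - 3 = 13.
Since 13 > 0, bidding 25 is strictly better here, so truthful bidding is not dominant.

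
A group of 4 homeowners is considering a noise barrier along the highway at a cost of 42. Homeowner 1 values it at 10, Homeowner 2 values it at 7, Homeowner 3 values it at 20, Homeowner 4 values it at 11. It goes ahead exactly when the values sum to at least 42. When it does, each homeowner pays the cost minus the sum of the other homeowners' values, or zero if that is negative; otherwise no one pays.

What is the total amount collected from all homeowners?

24

Total value 48 ≥ cost 42, so it is built.
Homeowner 1: others sum to 38; max(0, 42 - 38) = 4.
Homeowner 2: others sum to 41; max(0, 42 - 41) = 1.
Homeowner 3: others sum to 28; max(0, 42 - 28) = 14.
Homeowner 4: others sum to 37; max(0, 42 - 37) = 5.
Total collected = 4 + 1 + 14 + 5 = 24.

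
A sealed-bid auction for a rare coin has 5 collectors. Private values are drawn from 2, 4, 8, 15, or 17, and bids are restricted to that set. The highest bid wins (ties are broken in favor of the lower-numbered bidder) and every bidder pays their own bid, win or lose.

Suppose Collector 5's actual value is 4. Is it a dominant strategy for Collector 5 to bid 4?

No

Consider the case where Collector 1 bids 2, Collector 2 bids 2, Collector 3 bids 2 and Collector 4 bids 4.
Truthful bid 4: loses but pays 4, utility -4.
Bid 2 instead: loses but pays 2, utility -2.
Since -2 > -4, bidding 2 is strictly better here, so truthful bidding is not dominant.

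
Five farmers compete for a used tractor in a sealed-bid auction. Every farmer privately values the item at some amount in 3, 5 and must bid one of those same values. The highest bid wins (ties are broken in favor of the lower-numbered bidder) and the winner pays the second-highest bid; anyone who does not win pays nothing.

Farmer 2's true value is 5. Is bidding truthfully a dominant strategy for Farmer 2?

Check each profile of the others' bids and compare truth against every alternative bid.
Others bid (3, 3, 3, 3): truth gives 2, best alternative gives 0.
Others bid (3, 3, 3, 5): truth gives 0, best alternative gives 0.
Others bid (3, 3, 5, 3): truth gives 0, best alternative gives 0.
Others bid (3, 3, 5, 5): truth gives 0, best alternative gives 0.
Others bid (3, 5, 3, 3): truth gives 0, best alternative gives 0.
Others bid (3, 5, 3, 5): truth gives 0, best alternative gives 0.
(Remaining 10 profiles checked similarly; truth is weakly best in each.)
In every case the truthful bid is at least as good as any alternative, so it is a dominant strategy.

Yes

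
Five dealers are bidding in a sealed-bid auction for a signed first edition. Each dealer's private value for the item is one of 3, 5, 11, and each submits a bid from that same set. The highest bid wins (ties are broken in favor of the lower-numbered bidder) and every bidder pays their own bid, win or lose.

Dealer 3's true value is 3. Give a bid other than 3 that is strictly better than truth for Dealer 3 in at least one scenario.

Suppose Dealer 1 bids 3, Dealer 2 bids 3, Dealer 4 bids 3 and Dealer 5 bids 3.
Bid 3: loses but pays 3, utility -3.
Bid 5: wins, pays 5, utility 3 - 5 = -2.
So bidding 5 beats truth here (-2 > -3).

5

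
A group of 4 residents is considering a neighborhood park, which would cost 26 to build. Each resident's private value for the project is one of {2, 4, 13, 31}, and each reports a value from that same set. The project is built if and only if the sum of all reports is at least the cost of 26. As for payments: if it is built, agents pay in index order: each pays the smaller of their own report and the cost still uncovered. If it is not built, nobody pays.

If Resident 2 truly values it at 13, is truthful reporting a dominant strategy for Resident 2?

Consider the case where Resident 1 reports 2, Resident 3 reports 2 and Resident 4 reports 31.
Truthful report 13: project built, pays 13, utility 13 - 13 = 0.
Report 2 instead: project built, pays 2, utility 13 - 2 = 11.
Since 11 > 0, reporting 2 is strictly better here, so truthful reporting is not dominant.

No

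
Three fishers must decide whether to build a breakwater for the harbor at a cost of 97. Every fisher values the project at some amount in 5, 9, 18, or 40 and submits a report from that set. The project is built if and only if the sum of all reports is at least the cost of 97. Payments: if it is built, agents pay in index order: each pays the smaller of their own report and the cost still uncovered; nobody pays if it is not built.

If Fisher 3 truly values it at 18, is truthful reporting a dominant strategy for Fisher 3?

Yes

Check each profile of the others' reports and compare truth against every alternative report.
Others report (40, 40): truth gives 1, best alternative gives 1.
Others report (5, 5): truth gives 0, best alternative gives 0.
Others report (5, 9): truth gives 0, best alternative gives 0.
Others report (5, 18): truth gives 0, best alternative gives 0.
Others report (5, 40): truth gives 0, best alternative gives 0.
Others report (9, 5): truth gives 0, best alternative gives 0.
(Remaining 10 profiles checked similarly; truth is weakly best in each.)
In every case the truthful report is at least as good as any alternative, so it is a dominant strategy.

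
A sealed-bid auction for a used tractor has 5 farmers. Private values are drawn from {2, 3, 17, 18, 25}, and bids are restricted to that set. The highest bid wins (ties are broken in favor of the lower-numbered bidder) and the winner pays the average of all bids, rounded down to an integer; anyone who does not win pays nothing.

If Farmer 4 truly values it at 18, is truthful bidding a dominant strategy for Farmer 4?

Consider the case where Farmer 1 bids 2, Farmer 2 bids 2, Farmer 3 bids 2 and Farmer 5 bids 2.
Truthful bid 18: wins, pays 5, utility 18 - 5 = 13.
Bid 3 instead: wins, pays 2, utility 18 - 2 = 16.
Since 16 > 13, bidding 3 is strictly better here, so truthful bidding is not dominant.

No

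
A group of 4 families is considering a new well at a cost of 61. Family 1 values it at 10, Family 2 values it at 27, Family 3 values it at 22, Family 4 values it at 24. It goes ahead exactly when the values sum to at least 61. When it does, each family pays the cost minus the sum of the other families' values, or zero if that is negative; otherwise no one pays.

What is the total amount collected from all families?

7

Total value 83 ≥ cost 61, so it is built.
Family 1: others sum to 73; max(0, 61 - 73) = 0.
Family 2: others sum to 56; max(0, 61 - 56) = 5.
Family 3: others sum to 61; max(0, 61 - 61) = 0.
Family 4: others sum to 59; max(0, 61 - 59) = 2.
Total collected = 0 + 5 + 0 + 2 = 7.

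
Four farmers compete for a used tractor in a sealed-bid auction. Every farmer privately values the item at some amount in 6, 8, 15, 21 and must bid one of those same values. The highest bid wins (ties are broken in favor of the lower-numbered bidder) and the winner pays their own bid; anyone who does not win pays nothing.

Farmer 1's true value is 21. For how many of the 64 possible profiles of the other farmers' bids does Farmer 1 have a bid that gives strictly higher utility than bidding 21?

Others bid (6, 6, 6): truth gives 0; bid 6 gives 15 > 0. Violating.
Others bid (6, 6, 8): truth gives 0; bid 8 gives 13 > 0. Violating.
Others bid (6, 6, 15): truth gives 0; bid 15 gives 6 > 0. Violating.
Others bid (6, 8, 6): truth gives 0; bid 8 gives 13 > 0. Violating.
Others bid (6, 6, 21): truth gives 0; no alternative beats it.
Others bid (6, 8, 21): truth gives 0; no alternative beats it.
(Checking all 64 profiles: 27 have a profitable deviation, 37 do not.)

27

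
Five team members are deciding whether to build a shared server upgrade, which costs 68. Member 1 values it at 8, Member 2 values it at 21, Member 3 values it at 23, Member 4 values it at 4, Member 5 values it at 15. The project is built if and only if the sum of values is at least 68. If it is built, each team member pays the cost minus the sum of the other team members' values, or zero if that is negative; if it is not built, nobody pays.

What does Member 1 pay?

Total value 71 ≥ cost 68, so the project is built.
The other team members' values sum to 63.
Cost minus that sum is 68 - 63 = 5.

5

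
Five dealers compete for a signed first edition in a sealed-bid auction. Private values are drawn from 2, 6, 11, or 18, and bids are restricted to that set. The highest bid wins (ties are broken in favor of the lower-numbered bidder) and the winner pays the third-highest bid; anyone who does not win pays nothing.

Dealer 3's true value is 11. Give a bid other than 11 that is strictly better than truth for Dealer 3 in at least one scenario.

Suppose Dealer 1 bids 2, Dealer 2 bids 2, Dealer 4 bids 2 and Dealer 5 bids 18.
Bid 11: loses, pays 0, utility 0.
Bid 18: wins, pays 2, utility 11 - 2 = 9.
So bidding 18 beats truth here (9 > 0).

18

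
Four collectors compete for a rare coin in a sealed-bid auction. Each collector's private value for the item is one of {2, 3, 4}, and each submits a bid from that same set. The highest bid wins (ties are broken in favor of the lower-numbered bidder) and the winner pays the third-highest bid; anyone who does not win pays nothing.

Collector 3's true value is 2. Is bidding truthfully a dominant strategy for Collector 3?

Check each profile of the others' bids and compare truth against every alternative bid.
Others bid (2, 2, 2): truth gives 0, best alternative gives 0.
Others bid (2, 2, 3): truth gives 0, best alternative gives 0.
Others bid (2, 2, 4): truth gives 0, best alternative gives 0.
Others bid (2, 3, 2): truth gives 0, best alternative gives 0.
Others bid (2, 3, 3): truth gives 0, best alternative gives 0.
Others bid (2, 3, 4): truth gives 0, best alternative gives 0.
(Remaining 21 profiles checked similarly; truth is weakly best in each.)
In every case the truthful bid is at least as good as any alternative, so it is a dominant strategy.

Yes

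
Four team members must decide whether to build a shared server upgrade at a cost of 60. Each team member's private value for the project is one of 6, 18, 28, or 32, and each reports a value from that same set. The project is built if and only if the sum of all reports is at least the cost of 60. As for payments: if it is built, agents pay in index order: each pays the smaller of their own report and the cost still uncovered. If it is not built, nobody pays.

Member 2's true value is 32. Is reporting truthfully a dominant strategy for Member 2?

No

Consider the case where Member 1 reports 6, Member 3 reports 6 and Member 4 reports 28.
Truthful report 32: project built, pays 32, utility 32 - 32 = 0.
Report 28 instead: project built, pays 28, utility 32 - 28 = 4.
Since 4 > 0, reporting 28 is strictly better here, so truthful reporting is not dominant.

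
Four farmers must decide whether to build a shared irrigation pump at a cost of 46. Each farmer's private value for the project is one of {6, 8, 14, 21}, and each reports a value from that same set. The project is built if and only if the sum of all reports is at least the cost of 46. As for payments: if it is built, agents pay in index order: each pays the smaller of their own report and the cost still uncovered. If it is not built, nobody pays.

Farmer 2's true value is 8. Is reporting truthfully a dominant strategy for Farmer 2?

Consider the case where Farmer 1 reports 6, Farmer 3 reports 14 and Farmer 4 reports 21.
Truthful report 8: project built, pays 8, utility 8 - 8 = 0.
Report 6 instead: project built, pays 6, utility 8 - 6 = 2.
Since 2 > 0, reporting 6 is strictly better here, so truthful reporting is not dominant.

No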